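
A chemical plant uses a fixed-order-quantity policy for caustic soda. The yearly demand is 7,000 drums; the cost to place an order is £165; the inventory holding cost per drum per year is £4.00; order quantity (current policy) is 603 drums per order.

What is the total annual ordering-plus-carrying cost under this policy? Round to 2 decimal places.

£3,121.42

Orders/yr = 7,000/603 = 11.609; ordering cost = 11.609 × £165 = £1,915.42
Average inventory = 603/2 = 301.5; holding cost = 301.5 × £4 = £1,206.00
Total = £1,915.42 + £1,206.00 = £3,121.42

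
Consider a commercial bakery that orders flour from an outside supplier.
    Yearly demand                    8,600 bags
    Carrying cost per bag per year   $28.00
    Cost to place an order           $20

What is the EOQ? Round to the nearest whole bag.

Q* = √(2·D·S / H) = √(2·8,600·20 / 28) = √12,285.7 ≈ 110.84

111 bags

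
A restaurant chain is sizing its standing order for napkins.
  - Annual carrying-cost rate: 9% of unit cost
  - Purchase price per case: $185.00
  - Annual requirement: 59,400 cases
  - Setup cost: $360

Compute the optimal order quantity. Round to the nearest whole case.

1,603 cases

Holding cost per case per year: H = 9% × $185 = $16.6500
EOQ = √(2DS/H) = √(2 × 59,400 × 360 / 16.65)
    = √(2,568,648.65) ≈ 1,602.70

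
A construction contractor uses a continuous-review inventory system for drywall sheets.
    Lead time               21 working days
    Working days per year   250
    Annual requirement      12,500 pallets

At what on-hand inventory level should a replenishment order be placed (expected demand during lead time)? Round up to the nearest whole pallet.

Daily demand d = 12,500 / 250 = 50.000 pallets/day
Demand during lead time = 50.000 × 21 = 1,050.00
Reorder point = 1,050.00 → round up

1,050 pallets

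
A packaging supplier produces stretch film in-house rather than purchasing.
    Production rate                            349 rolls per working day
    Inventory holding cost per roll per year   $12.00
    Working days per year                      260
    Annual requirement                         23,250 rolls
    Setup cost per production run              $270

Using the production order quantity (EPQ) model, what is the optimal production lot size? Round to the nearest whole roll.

1,186 rolls

Daily demand d = 23,250/260 = 89.423; p = 349; 1 − d/p = 0.74377
EPQ = √(2DS / (H(1 − d/p)))
    = √(2 × 23,250 × 270 / (12 × 0.74377)) ≈ 1,186.03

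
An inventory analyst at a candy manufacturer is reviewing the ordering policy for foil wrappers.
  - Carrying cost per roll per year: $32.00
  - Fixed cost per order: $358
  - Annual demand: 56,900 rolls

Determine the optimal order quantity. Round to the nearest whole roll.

1,128 rolls

Q* = √(2·D·S / H) = √(2·56,900·358 / 32) = √1,273,137.5 ≈ 1,128.33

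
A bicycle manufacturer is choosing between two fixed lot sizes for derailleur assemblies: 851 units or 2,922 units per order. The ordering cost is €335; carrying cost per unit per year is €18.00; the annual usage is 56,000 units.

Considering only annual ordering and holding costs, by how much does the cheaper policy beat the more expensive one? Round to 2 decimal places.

TC(Q) = (D/Q)S + (Q/2)H
TC(851) = (56,000/851)×335 + (851/2)×18 = €29,703.65
TC(2,922) = (56,000/2,922)×335 + (2,922/2)×18 = €32,718.26
Cheaper: Q = 851.  Difference = €3,014.61

€3,014.61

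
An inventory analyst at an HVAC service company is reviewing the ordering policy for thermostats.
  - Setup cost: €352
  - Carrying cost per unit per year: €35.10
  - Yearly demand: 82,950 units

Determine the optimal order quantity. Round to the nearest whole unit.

Q* = √(2·D·S / H) = √(2·82,950·352 / 35.1) = √1,663,726.5 ≈ 1,289.86

1,290 units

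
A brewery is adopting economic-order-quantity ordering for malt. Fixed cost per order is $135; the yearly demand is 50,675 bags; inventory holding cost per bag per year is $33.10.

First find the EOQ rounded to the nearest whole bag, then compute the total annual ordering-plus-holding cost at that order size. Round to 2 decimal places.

$21,281.04

EOQ = √(2DS/H) = √(2 × 50,675 × 135 / 33.1)
    = √(413,361.03) ≈ 642.93 → Q = 643 bags
Ordering: D/Q × S = 50,675/643 × $135 = $10,639.39
Holding:  Q/2 × H = 643/2 × $33.1 = $10,641.65
Total = $10,639.39 + $10,641.65 = $21,281.04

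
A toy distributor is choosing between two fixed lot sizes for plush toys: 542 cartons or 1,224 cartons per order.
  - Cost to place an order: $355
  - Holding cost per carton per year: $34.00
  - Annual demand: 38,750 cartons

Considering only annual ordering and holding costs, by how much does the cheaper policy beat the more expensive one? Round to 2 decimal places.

For each Q, cost = (D/Q)·S + (Q/2)·H.
TC(542) = (38,750/542)×355 + (542/2)×34 = $34,594.54
TC(1,224) = (38,750/1,224)×355 + (1,224/2)×34 = $32,046.77
|ΔTC| = |$34,594.54 − $32,046.77| = $2,547.77

$2,547.77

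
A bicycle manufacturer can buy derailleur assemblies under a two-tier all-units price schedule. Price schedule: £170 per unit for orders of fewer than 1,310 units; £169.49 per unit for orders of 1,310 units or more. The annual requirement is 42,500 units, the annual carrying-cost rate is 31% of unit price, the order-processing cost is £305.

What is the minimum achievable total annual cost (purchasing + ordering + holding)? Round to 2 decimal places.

£7,247,634.98

H₁ = 31%×£170 = £52.7000;  H₂ = 31%×£169.49 = £52.5419
EOQ₁ = √(2×42,500×305/52.7000) = 701.38  (< 1,310, feasible at tier 1)
EOQ₂ = √(2×42,500×305/52.5419) = 702.44  (< 1,310 → use Q = 1,310 at tier-2 price)
TC(tier 1 (EOQ₁), Q≈701.4) = £7,261,962.79
TC(tier 2, Q≈1,310.0) = £7,247,634.98
Minimum at tier 2: £7,247,634.98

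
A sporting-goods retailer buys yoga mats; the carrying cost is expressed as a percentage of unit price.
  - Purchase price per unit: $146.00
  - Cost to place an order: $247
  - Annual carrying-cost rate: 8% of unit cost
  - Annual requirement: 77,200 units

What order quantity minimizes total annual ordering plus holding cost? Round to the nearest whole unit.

H = i·C = 0.08 × $146 = $11.6800 per unit-year
Q* = √(2·D·S / H) = √(2·77,200·247 / 11.68) = √3,265,137.0 ≈ 1,806.97

1,807 units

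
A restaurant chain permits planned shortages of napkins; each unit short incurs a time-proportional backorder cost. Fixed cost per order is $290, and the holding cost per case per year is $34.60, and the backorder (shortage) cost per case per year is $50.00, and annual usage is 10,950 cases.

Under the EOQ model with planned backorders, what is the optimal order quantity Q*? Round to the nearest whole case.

557 cases

Q* = √(2DS/H) · √((H + b)/b)
   = √(2 × 10,950 × 290 / 34.6) · √((34.6 + 50) / 50)
   = 428.433 × 1.3008 ≈ 557.29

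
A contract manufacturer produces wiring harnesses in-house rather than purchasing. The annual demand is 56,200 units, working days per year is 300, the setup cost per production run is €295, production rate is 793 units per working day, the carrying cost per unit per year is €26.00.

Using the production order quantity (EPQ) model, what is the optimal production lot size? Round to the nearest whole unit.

1,292 units

d = 56,200/300 = 187.3333 units/day;  effective holding cost H(1 − d/p) = 26·(1 − 187.3333/793) = 19.85792
Q* = √(2DS / H_eff) = √(2·56,200·295 / 19.85792) ≈ 1,292.19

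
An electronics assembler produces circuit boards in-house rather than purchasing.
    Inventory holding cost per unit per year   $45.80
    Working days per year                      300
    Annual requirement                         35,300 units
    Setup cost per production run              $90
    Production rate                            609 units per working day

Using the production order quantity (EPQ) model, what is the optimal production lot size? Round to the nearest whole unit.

415 units

Daily demand d = 35,300/300 = 117.667; p = 609; 1 − d/p = 0.80679
EPQ = √(2DS / (H(1 − d/p)))
    = √(2 × 35,300 × 90 / (45.8 × 0.80679)) ≈ 414.68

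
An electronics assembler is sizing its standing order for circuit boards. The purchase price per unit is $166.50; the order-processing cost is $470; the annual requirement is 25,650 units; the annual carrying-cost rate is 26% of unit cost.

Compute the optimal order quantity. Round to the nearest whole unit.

Carrying cost H = $166.5 × 26% = $43.2900/unit/yr
Q* = √(2·D·S / H) = √(2·25,650·470 / 43.29) = √556,964.7 ≈ 746.30

746 units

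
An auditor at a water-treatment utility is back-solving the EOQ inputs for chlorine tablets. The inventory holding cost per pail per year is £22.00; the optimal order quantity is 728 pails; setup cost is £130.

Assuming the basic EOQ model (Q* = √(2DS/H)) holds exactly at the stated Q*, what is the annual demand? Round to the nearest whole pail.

44,845 pails per year

From Q* = √(2DS/H) ⇒ Q*² = 2DS/H.
D = Q²H / (2S) = 728² × 22 / (2 × 130) = 44,844.80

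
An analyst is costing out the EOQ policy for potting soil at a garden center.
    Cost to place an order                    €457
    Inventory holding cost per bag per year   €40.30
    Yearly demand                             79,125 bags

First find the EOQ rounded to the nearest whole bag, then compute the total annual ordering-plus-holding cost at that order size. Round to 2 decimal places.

2DS/H = 2·79,125·457/40.3 = 1,794,547.15
EOQ = √1,794,547.15 ≈ 1,339.61 → Q = 1,340 bags
Annual ordering cost = (D/Q)·S = (79,125/1,340) × 457 = €26,985.17
Annual holding cost  = (Q/2)·H = (1,340/2) × 40.3 = €27,001.00
Total = €26,985.17 + €27,001.00 = €53,986.17

€53,986.17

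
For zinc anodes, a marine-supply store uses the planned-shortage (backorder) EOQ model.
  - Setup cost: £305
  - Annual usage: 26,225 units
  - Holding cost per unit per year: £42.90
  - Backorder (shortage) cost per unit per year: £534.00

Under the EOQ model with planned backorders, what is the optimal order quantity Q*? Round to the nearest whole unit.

635 units

Basic EOQ = √(2·26,225·305/42.9) = 610.652
Backorder adjustment √((H+b)/b) = √((42.9+534)/534) = 1.0394
Q* = 610.652 × 1.0394 ≈ 634.71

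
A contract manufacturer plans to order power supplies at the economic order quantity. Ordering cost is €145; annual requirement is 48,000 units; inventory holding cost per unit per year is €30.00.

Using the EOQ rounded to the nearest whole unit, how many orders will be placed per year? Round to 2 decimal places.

Optimal lot size Q* = (2 × 48,000 × €145 / €30)^½ ≈ 681.18 → Q = 681
Orders per year = D/Q = 48,000 / 681 = 70.485

70.48 orders per year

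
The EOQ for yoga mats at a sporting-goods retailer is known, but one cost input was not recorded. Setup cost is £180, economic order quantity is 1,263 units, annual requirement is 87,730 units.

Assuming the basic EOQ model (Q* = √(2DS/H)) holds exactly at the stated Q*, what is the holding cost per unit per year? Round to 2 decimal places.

EOQ relation: Q² = 2DS/H, so rearrange for the unknown.
H = 2DS / Q² = 2 × 87,730 × 180 / 1,263² = 19.7990

£19.80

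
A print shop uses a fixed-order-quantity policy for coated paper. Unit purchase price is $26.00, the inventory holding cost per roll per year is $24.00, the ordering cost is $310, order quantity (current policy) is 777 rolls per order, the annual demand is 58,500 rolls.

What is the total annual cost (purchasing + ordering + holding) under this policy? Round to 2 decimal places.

Ordering: D/Q × S = 58,500/777 × $310 = $23,339.77
Holding:  Q/2 × H = 777/2 × $24 = $9,324.00
Purchase cost = D·C = 58,500 × 26 = $1,521,000.00
Total = $23,339.77 + $9,324.00 + $1,521,000.00 = $1,553,663.77

$1,553,663.77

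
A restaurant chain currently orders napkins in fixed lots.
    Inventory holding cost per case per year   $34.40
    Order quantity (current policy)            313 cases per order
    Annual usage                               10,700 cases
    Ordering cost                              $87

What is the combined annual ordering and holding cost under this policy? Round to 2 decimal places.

$8,357.72

Ordering: D/Q × S = 10,700/313 × $87 = $2,974.12
Holding:  Q/2 × H = 313/2 × $34.4 = $5,383.60
Total = $2,974.12 + $5,383.60 = $8,357.72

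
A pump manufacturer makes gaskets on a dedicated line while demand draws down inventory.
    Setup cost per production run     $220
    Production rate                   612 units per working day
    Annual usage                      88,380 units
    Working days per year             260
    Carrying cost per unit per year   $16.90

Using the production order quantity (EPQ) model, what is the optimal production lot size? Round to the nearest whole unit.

2,275 units

d = 88,380/260 = 339.9231 units/day;  effective holding cost H(1 − d/p) = 16.9·(1 − 339.9231/612) = 7.51324
Q* = √(2DS / H_eff) = √(2·88,380·220 / 7.51324) ≈ 2,275.04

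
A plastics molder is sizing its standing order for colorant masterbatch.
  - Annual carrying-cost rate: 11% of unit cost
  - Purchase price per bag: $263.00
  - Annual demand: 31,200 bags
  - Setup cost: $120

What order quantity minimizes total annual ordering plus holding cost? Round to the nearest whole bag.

509 bags

H = i·C = 0.11 × $263 = $28.9300 per bag-year
EOQ = √(2DS/H) = √(2 × 31,200 × 120 / 28.93)
    = √(258,831.66) ≈ 508.76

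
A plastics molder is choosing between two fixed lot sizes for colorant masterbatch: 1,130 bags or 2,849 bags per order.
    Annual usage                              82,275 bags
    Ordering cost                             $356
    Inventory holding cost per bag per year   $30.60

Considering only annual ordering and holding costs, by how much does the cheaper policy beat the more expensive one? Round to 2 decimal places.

$10,661.20

Annual cost at Q: ordering D·S/Q plus holding Q·H/2.
TC(1,130) = (82,275/1,130)×356 + (1,130/2)×30.6 = $43,209.27
TC(2,849) = (82,275/2,849)×356 + (2,849/2)×30.6 = $53,870.47
Lots of 1,130 are cheaper by $10,661.20.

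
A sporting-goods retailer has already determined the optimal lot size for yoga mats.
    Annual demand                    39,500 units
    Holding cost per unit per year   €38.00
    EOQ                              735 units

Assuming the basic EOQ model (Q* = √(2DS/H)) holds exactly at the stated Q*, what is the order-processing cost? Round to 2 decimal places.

From Q* = √(2DS/H) ⇒ Q*² = 2DS/H.
S = Q²H / (2D) = 735² × 38 / (2 × 39,500) = 259.8551

€259.86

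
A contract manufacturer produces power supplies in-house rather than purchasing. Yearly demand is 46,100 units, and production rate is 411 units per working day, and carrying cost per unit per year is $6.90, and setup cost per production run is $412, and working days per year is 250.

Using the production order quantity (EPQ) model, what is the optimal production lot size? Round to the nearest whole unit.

Daily demand d = 46,100/250 = 184.400; p = 411; 1 − d/p = 0.55134
EPQ = √(2DS / (H(1 − d/p)))
    = √(2 × 46,100 × 412 / (6.9 × 0.55134)) ≈ 3,159.95

3,160 units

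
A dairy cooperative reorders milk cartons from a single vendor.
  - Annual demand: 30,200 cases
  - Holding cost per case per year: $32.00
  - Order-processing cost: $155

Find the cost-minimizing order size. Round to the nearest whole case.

Q* = √(2·D·S / H) = √(2·30,200·155 / 32) = √292,562.5 ≈ 540.89

541 cases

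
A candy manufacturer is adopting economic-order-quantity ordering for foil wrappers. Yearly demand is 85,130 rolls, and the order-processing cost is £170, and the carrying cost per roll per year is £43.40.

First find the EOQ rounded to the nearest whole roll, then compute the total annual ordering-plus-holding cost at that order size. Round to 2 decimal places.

Optimal lot size Q* = (2 × 85,130 × £170 / £43.4)^½ ≈ 816.65 → Q = 817 rolls
Annual ordering cost = (D/Q)·S = (85,130/817) × 170 = £17,713.71
Annual holding cost  = (Q/2)·H = (817/2) × 43.4 = £17,728.90
Total = £17,713.71 + £17,728.90 = £35,442.61

£35,442.61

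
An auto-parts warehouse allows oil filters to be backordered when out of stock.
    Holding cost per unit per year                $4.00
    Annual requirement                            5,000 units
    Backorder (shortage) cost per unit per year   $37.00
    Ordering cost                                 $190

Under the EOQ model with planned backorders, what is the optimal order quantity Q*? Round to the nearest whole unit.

726 units

Q* = √(2DS/H) · √((H + b)/b)
   = √(2 × 5,000 × 190 / 4) · √((4 + 37) / 37)
   = 689.202 × 1.0527 ≈ 725.50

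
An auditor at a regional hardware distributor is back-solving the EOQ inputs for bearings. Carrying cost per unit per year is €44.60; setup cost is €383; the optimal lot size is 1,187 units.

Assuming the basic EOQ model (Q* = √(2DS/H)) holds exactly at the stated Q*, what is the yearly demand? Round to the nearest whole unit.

82,037 units per year

From Q* = √(2DS/H) ⇒ Q*² = 2DS/H.
D = Q²H / (2S) = 1,187² × 44.6 / (2 × 383) = 82,036.58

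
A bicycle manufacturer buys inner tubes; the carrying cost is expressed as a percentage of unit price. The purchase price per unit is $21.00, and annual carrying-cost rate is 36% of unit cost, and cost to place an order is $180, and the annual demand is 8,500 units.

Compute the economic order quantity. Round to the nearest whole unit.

H = i·C = 0.36 × $21 = $7.5600 per unit-year
Q* = √(2·D·S / H) = √(2·8,500·180 / 7.56) = √404,761.9 ≈ 636.21

636 units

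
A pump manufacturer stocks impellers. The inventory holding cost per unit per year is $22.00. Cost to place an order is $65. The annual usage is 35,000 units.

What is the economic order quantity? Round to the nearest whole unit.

Optimal lot size Q* = (2 × 35,000 × $65 / $22)^½ ≈ 454.77

455 units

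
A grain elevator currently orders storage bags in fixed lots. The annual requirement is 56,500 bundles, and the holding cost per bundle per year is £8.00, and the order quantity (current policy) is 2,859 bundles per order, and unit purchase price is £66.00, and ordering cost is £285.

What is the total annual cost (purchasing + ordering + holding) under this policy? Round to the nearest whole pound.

£3,746,068

Annual ordering cost = (D/Q)·S = (56,500/2,859) × 285 = £5,632.21
Annual holding cost  = (Q/2)·H = (2,859/2) × 8 = £11,436.00
Purchase cost = D·C = 56,500 × 66 = £3,729,000.00
Total = £5,632.21 + £11,436.00 + £3,729,000.00 = £3,746,068.21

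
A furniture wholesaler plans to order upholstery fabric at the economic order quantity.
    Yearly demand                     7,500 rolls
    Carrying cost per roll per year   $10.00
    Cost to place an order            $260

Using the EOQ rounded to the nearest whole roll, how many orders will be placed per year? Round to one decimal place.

12.0 orders per year

Optimal lot size Q* = (2 × 7,500 × $260 / $10)^½ ≈ 624.50 → Q = 624
Orders per year = D/Q = 7,500 / 624 = 12.019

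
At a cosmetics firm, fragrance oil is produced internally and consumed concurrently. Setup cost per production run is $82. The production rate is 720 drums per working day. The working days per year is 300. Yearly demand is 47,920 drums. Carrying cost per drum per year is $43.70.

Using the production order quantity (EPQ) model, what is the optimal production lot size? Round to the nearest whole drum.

Daily demand d = 47,920/300 = 159.733; p = 720; 1 − d/p = 0.77815
EPQ = √(2DS / (H(1 − d/p)))
    = √(2 × 47,920 × 82 / (43.7 × 0.77815)) ≈ 480.74

481 drums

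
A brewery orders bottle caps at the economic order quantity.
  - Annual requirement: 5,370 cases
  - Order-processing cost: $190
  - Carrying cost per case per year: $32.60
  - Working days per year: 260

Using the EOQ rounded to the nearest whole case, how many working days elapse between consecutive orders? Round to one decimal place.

2DS/H = 2·5,370·190/32.6 = 62,595.09
EOQ = √62,595.09 ≈ 250.19 → Q = 250 cases
T = Q/D × 260 days = 250/5,370 × 260 = 12.104 days

12.1 days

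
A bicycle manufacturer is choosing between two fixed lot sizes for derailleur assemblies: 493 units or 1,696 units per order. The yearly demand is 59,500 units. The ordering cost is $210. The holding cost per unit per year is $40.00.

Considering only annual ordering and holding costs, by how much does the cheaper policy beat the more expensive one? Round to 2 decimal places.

Annual cost at Q: ordering D·S/Q plus holding Q·H/2.
TC(493) = (59,500/493)×210 + (493/2)×40 = $35,204.83
TC(1,696) = (59,500/1,696)×210 + (1,696/2)×40 = $41,287.33
Lots of 493 are cheaper by $6,082.51.

$6,082.51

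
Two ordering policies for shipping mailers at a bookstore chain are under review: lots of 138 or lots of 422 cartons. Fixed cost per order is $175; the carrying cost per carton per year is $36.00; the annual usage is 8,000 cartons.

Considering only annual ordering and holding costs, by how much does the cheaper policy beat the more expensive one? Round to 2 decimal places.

$1,715.39

TC(Q) = (D/Q)S + (Q/2)H
TC(138) = (8,000/138)×175 + (138/2)×36 = $12,628.93
TC(422) = (8,000/422)×175 + (422/2)×36 = $10,913.54
Lots of 422 are cheaper by $1,715.39.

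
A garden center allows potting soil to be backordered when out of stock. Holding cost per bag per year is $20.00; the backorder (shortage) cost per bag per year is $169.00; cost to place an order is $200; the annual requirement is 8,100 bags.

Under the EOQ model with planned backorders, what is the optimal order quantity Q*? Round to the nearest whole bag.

426 bags

Q* = √(2DS/H) · √((H + b)/b)
   = √(2 × 8,100 × 200 / 20) · √((20 + 169) / 169)
   = 402.492 × 1.0575 ≈ 425.64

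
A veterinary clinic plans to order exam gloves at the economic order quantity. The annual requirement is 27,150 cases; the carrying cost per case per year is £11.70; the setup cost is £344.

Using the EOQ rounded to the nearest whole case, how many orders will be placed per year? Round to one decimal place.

EOQ = √(2DS/H) = √(2 × 27,150 × 344 / 11.7)
    = √(1,596,512.82) ≈ 1,263.53 → Q = 1,264
Orders per year = D/Q = 27,150 / 1,264 = 21.479

21.5 orders per year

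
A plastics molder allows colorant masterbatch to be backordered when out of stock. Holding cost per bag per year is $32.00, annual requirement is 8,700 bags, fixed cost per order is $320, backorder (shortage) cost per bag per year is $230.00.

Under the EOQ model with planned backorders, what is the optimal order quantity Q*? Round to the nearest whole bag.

445 bags

Basic EOQ = √(2·8,700·320/32) = 417.133
Backorder adjustment √((H+b)/b) = √((32+230)/230) = 1.0673
Q* = 417.133 × 1.0673 ≈ 445.21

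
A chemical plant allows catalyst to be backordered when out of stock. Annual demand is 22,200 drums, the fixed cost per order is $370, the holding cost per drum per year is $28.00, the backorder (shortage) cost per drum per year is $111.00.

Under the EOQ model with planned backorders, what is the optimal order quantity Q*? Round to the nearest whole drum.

Basic EOQ = √(2·22,200·370/28) = 765.973
Backorder adjustment √((H+b)/b) = √((28+111)/111) = 1.1190
Q* = 765.973 × 1.1190 ≈ 857.15

857 drums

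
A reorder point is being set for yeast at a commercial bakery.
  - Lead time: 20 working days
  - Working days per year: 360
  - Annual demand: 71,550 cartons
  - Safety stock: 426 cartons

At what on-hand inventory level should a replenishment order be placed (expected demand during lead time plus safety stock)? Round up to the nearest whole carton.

4,401 cartons

Daily demand d = 71,550 / 360 = 198.750 cartons/day
Demand during lead time = 198.750 × 20 = 3,975.00
Reorder point = 3,975.00 + 426 = 4,401.00 → round up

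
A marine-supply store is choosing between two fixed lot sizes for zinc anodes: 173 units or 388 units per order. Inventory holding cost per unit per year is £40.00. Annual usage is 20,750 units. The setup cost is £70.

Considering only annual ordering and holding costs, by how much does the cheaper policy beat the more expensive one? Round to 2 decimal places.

£352.40

Annual cost at Q: ordering D·S/Q plus holding Q·H/2.
TC(173) = (20,750/173)×70 + (173/2)×40 = £11,855.95
TC(388) = (20,750/388)×70 + (388/2)×40 = £11,503.56
|ΔTC| = |£11,855.95 − £11,503.56| = £352.40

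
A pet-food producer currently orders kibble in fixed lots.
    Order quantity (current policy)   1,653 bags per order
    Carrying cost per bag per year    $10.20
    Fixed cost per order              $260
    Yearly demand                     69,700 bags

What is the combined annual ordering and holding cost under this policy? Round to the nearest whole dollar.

Annual ordering cost = (D/Q)·S = (69,700/1,653) × 260 = $10,963.10
Annual holding cost  = (Q/2)·H = (1,653/2) × 10.2 = $8,430.30
Total = $10,963.10 + $8,430.30 = $19,393.40

$19,393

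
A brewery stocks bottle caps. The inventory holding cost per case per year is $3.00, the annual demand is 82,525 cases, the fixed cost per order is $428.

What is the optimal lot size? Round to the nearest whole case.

4,853 cases

Optimal lot size Q* = (2 × 82,525 × $428 / $3)^½ ≈ 4,852.54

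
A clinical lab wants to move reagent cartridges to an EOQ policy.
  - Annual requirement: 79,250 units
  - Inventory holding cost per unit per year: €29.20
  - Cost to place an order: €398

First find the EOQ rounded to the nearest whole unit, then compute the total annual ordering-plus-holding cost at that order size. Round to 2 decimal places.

€42,918.80

Optimal lot size Q* = (2 × 79,250 × €398 / €29.2)^½ ≈ 1,469.82 → Q = 1,470 units
Orders/yr = 79,250/1,470 = 53.912; ordering cost = 53.912 × €398 = €21,456.80
Average inventory = 1,470/2 = 735; holding cost = 735 × €29.2 = €21,462.00
Total = €21,456.80 + €21,462.00 = €42,918.80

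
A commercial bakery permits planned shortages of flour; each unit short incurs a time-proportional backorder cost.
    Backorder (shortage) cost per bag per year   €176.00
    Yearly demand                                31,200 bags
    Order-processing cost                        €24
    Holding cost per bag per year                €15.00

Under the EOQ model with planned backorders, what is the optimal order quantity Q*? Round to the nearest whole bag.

Basic EOQ = √(2·31,200·24/15) = 315.975
Backorder adjustment √((H+b)/b) = √((15+176)/176) = 1.0417
Q* = 315.975 × 1.0417 ≈ 329.16

329 bags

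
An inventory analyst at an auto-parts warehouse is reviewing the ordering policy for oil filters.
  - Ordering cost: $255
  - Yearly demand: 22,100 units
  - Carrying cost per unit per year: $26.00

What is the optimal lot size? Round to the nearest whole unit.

2DS/H = 2·22,100·255/26 = 433,500.00
EOQ = √433,500.00 ≈ 658.41

658 units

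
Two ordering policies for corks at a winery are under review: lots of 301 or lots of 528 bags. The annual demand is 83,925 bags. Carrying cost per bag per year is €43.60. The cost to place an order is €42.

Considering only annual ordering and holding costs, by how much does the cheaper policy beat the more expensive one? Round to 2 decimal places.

TC(Q) = (D/Q)S + (Q/2)H
TC(301) = (83,925/301)×42 + (301/2)×43.6 = €18,272.27
TC(528) = (83,925/528)×42 + (528/2)×43.6 = €18,186.25
|ΔTC| = |€18,272.27 − €18,186.25| = €86.01

€86.01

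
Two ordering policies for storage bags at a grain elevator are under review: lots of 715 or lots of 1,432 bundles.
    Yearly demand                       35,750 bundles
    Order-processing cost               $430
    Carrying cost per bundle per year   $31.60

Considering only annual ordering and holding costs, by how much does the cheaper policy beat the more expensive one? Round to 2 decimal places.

$563.59

TC(Q) = (D/Q)S + (Q/2)H
TC(715) = (35,750/715)×430 + (715/2)×31.6 = $32,797.00
TC(1,432) = (35,750/1,432)×430 + (1,432/2)×31.6 = $33,360.59
|ΔTC| = |$32,797.00 − $33,360.59| = $563.59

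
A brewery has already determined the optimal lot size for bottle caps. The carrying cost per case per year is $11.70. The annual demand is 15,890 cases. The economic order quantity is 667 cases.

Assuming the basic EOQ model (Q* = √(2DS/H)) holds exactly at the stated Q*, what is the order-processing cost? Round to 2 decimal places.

$163.79

Since Q* = (2DS/H)^½, squaring gives Q*²·H = 2DS.
S = Q²H / (2D) = 667² × 11.7 / (2 × 15,890) = 163.7886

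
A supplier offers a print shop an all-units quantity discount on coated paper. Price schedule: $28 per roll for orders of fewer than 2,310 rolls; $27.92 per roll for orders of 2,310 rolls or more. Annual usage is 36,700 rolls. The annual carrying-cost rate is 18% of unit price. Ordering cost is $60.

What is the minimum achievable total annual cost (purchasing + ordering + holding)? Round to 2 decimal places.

$1,031,421.81

H₁ = 18%×$28 = $5.0400;  H₂ = 18%×$27.92 = $5.0256
EOQ₁ = √(2×36,700×60/5.0400) = 934.78  (< 2,310, feasible at tier 1)
EOQ₂ = √(2×36,700×60/5.0256) = 936.12  (< 2,310 → use Q = 2,310 at tier-2 price)
TC(tier 1 (EOQ₁), Q≈934.8) = $1,032,311.28
TC(tier 2, Q≈2,310.0) = $1,031,421.81
Minimum at tier 2: $1,031,421.81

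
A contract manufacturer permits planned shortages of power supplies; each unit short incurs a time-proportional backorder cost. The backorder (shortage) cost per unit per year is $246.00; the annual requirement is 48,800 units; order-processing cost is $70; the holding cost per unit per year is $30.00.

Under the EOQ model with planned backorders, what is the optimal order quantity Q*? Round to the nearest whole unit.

505 units

Basic EOQ = √(2·48,800·70/30) = 477.214
Backorder adjustment √((H+b)/b) = √((30+246)/246) = 1.0592
Q* = 477.214 × 1.0592 ≈ 505.48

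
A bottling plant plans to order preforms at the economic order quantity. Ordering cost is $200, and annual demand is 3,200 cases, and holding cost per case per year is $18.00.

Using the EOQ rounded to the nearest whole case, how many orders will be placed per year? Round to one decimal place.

12.0 orders per year

2DS/H = 2·3,200·200/18 = 71,111.11
EOQ = √71,111.11 ≈ 266.67 → Q = 267
Orders per year = D/Q = 3,200 / 267 = 11.985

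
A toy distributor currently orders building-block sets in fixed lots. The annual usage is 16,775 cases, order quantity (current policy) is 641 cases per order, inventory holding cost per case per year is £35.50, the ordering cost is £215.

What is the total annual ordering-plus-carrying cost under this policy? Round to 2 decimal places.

£17,004.31

Orders/yr = 16,775/641 = 26.170; ordering cost = 26.170 × £215 = £5,626.56
Average inventory = 641/2 = 320.5; holding cost = 320.5 × £35.5 = £11,377.75
Total = £5,626.56 + £11,377.75 = £17,004.31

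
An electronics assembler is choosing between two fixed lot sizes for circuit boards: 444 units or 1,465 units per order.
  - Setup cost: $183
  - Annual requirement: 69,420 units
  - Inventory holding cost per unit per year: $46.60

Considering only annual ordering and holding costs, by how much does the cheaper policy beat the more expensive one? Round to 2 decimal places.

$3,848.58

Annual cost at Q: ordering D·S/Q plus holding Q·H/2.
TC(444) = (69,420/444)×183 + (444/2)×46.6 = $38,957.50
TC(1,465) = (69,420/1,465)×183 + (1,465/2)×46.6 = $42,806.08
Lots of 444 are cheaper by $3,848.58.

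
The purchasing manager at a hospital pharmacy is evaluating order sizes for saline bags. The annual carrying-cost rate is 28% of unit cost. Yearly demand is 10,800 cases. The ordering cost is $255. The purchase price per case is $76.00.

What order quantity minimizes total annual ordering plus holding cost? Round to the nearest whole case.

509 cases

Carrying cost H = $76 × 28% = $21.2800/case/yr
2DS/H = 2·10,800·255/21.28 = 258,834.59
EOQ = √258,834.59 ≈ 508.76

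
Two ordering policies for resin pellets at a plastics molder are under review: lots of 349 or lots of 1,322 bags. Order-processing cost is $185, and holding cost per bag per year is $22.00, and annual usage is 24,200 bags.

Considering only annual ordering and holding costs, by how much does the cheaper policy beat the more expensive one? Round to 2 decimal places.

Annual cost at Q: ordering D·S/Q plus holding Q·H/2.
TC(349) = (24,200/349)×185 + (349/2)×22 = $16,667.08
TC(1,322) = (24,200/1,322)×185 + (1,322/2)×22 = $17,928.54
Lots of 349 are cheaper by $1,261.46.

$1,261.46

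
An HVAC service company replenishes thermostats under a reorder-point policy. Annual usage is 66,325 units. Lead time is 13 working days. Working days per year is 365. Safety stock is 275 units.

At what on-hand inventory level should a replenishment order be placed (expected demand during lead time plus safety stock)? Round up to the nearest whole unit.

2,638 units

Daily demand d = 66,325 / 365 = 181.712 units/day
Demand during lead time = 181.712 × 13 = 2,362.26
Reorder point = 2,362.26 + 275 = 2,637.26 → round up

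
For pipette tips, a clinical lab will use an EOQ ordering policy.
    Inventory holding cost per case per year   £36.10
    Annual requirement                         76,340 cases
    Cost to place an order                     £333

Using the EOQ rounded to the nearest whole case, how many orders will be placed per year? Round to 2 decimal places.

64.31 orders per year

2DS/H = 2·76,340·333/36.1 = 1,408,377.84
EOQ = √1,408,377.84 ≈ 1,186.75 → Q = 1,187
Orders per year = D/Q = 76,340 / 1,187 = 64.313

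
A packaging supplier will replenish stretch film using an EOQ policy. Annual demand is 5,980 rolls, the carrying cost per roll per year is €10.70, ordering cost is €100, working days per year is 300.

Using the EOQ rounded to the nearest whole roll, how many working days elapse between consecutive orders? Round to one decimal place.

16.8 days

EOQ = √(2DS/H) = √(2 × 5,980 × 100 / 10.7)
    = √(111,775.70) ≈ 334.33 → Q = 334 rolls
Days between orders = 300 / (D/Q) = 300 / 17.904 ≈ 16.756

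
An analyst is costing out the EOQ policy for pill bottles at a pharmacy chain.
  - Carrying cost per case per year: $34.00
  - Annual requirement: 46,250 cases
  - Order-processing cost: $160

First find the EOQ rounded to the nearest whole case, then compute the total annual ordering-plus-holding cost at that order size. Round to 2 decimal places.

$22,432.12

Q* = √(2·D·S / H) = √(2·46,250·160 / 34) = √435,294.1 ≈ 659.77 → Q = 660 cases
Ordering: D/Q × S = 46,250/660 × $160 = $11,212.12
Holding:  Q/2 × H = 660/2 × $34 = $11,220.00
Total = $11,212.12 + $11,220.00 = $22,432.12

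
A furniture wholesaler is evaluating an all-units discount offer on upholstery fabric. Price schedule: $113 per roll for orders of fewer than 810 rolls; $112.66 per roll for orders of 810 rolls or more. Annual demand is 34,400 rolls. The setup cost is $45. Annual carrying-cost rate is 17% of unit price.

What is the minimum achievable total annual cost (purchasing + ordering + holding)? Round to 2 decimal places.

$3,885,171.75

H₁ = 17%×$113 = $19.2100;  H₂ = 17%×$112.66 = $19.1522
EOQ₁ = √(2×34,400×45/19.2100) = 401.45  (< 810, feasible at tier 1)
EOQ₂ = √(2×34,400×45/19.1522) = 402.06  (< 810 → use Q = 810 at tier-2 price)
TC(tier 1 (EOQ₁), Q≈401.5) = $3,894,911.95
TC(tier 2, Q≈810.0) = $3,885,171.75
Minimum at tier 2: $3,885,171.75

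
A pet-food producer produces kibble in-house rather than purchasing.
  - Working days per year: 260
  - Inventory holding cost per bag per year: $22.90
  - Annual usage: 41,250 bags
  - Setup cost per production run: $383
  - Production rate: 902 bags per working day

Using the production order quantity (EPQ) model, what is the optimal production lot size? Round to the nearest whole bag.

1,294 bags

Daily demand d = 41,250/260 = 158.654; p = 902; 1 − d/p = 0.82411
EPQ = √(2DS / (H(1 − d/p)))
    = √(2 × 41,250 × 383 / (22.9 × 0.82411)) ≈ 1,293.95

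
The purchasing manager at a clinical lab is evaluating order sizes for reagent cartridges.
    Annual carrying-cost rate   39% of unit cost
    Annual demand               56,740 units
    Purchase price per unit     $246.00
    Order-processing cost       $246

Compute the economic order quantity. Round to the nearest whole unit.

Carrying cost H = $246 × 39% = $95.9400/unit/yr
2DS/H = 2·56,740·246/95.94 = 290,974.36
EOQ = √290,974.36 ≈ 539.42

539 units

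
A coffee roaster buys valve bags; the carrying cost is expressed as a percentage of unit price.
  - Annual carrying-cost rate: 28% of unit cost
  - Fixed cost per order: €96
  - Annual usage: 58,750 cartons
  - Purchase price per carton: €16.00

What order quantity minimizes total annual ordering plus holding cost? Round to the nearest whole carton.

1,587 cartons

Holding cost per carton per year: H = 28% × €16 = €4.4800
Optimal lot size Q* = (2 × 58,750 × €96 / €4.48)^½ ≈ 1,586.78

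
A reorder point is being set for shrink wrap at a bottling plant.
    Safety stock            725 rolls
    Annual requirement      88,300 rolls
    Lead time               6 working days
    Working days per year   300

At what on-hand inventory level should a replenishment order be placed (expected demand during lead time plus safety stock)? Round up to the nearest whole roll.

2,491 rolls

Daily demand d = 88,300 / 300 = 294.333 rolls/day
Demand during lead time = 294.333 × 6 = 1,766.00
Reorder point = 1,766.00 + 725 = 2,491.00 → round up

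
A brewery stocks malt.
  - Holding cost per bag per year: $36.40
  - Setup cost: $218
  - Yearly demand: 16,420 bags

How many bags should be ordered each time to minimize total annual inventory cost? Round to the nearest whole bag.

Optimal lot size Q* = (2 × 16,420 × $218 / $36.4)^½ ≈ 443.49

443 bags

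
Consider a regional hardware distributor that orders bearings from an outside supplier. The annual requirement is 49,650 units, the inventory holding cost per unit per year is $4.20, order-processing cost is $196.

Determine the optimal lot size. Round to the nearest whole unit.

2DS/H = 2·49,650·196/4.2 = 4,634,000.00
EOQ = √4,634,000.00 ≈ 2,152.67

2,153 units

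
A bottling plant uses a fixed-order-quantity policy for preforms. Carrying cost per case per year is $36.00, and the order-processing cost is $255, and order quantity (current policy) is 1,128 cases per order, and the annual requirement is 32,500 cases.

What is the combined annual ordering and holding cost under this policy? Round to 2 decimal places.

$27,651.07

Orders/yr = 32,500/1,128 = 28.812; ordering cost = 28.812 × $255 = $7,347.07
Average inventory = 1,128/2 = 564; holding cost = 564 × $36 = $20,304.00
Total = $7,347.07 + $20,304.00 = $27,651.07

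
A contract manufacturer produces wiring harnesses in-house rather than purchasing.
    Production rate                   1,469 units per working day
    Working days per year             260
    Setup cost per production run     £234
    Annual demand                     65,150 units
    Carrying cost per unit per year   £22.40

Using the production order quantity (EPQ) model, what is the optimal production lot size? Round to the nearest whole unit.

d = 65,150/260 = 250.5769 units/day;  effective holding cost H(1 − d/p) = 22.4·(1 − 250.5769/1469) = 18.57909
Q* = √(2DS / H_eff) = √(2·65,150·234 / 18.57909) ≈ 1,281.06

1,281 units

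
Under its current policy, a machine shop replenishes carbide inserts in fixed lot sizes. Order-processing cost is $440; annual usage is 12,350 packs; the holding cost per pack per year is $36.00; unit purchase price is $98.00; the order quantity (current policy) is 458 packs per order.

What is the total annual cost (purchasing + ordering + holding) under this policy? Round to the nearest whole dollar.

$1,230,409

Orders/yr = 12,350/458 = 26.965; ordering cost = 26.965 × $440 = $11,864.63
Average inventory = 458/2 = 229; holding cost = 229 × $36 = $8,244.00
Purchase cost = D·C = 12,350 × 98 = $1,210,300.00
Total = $11,864.63 + $8,244.00 + $1,210,300.00 = $1,230,408.63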